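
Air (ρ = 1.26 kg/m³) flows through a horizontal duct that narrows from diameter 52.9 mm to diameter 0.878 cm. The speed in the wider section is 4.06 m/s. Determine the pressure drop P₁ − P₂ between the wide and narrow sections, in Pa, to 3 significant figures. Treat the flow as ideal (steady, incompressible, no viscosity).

Mass conservation (A₁v₁ = A₂v₂) gives v₂ = 4.06 × 22.0/0.605 = 147 m/s.
With no height change, Bernoulli's equation is P₁ + ½ρv₁² = P₂ + ½ρv₂².
P₁ − P₂ = ½·1.26·(147² − 4.06²) = ½·1.26·21700 = 13700 Pa.

ΔP = 13700 Pa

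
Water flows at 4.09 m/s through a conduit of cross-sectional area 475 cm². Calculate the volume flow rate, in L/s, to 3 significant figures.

Q = A·v = 0.0475 m² × 4.09 m/s = 0.194 m³/s.
Converting: 0.194 m³/s × 1000 = 194 L/s.

Q ≈ 194 L/s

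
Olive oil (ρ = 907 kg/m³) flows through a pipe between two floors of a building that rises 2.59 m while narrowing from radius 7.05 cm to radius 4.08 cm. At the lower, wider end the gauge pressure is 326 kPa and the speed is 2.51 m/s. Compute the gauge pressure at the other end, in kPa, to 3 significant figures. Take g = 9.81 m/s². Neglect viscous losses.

Continuity gives A₁v₁ = A₂v₂, so v₂ = (156 cm²)/(52.3 cm²) × 2.51 m/s = 7.49 m/s.
Bernoulli: P₁ + ½ρv₁² + ρg h₁ = P₂ + ½ρv₂² + ρg h₂, so P₂ = P₁ + ½ρ(v₁² − v₂²) − ρg(h₂ − h₁).
P₂ = 326000 + ½·907·(2.51² − 7.49²) − 907·9.81·(+2.59) = 326000 + (-22600) − (23000) = 280000 Pa.

P₂ ≈ 280 kPa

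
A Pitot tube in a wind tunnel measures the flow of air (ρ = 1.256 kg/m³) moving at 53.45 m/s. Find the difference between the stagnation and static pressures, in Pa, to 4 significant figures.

The dynamic pressure equals the rise in static pressure at the stagnation point: ΔP = ½ρv².
ΔP = ½·1.256·53.45² = 1794 Pa.

1794 Pa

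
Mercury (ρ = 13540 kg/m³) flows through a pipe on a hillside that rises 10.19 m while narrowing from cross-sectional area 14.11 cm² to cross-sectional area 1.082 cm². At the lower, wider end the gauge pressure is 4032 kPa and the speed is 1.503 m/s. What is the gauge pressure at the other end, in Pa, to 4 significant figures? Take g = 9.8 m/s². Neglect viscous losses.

Continuity gives A₁v₁ = A₂v₂, so v₂ = (14.11 cm²)/(1.082 cm²) × 1.503 m/s = 19.60 m/s.
Bernoulli: P₁ + ½ρv₁² + ρg h₁ = P₂ + ½ρv₂² + ρg h₂, so P₂ = P₁ + ½ρ(v₁² − v₂²) − ρg(h₂ − h₁).
P₂ = 4032000 + ½·13540·(1.503² − 19.60²) − 13540·9.8·(+10.19) = 4032000 + (-2586000) − (1352000) = 94370 Pa.

94370 Pa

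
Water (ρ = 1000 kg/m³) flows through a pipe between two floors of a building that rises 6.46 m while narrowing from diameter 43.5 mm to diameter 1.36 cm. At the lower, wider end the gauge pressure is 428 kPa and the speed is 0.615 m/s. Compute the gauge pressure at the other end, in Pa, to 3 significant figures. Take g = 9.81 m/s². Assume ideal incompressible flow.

Continuity gives A₁v₁ = A₂v₂, so v₂ = (14.9 cm²)/(1.45 cm²) × 0.615 m/s = 6.29 m/s.
Energy conservation along the streamline gives P₂ = P₁ − ½ρ(v₂² − v₁²) − ρg(h₂ − h₁).
P₂ = 428000 + ½·1000·(0.615² − 6.29²) − 1000·9.81·(+6.46) = 428000 + (-19600) − (63400) = 345000 Pa.

P₂ ≈ 345000 Pa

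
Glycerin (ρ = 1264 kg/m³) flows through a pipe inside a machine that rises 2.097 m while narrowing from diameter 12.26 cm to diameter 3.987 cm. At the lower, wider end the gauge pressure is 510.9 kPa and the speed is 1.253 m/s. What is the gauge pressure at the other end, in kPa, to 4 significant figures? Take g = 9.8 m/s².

Mass conservation (A₁v₁ = A₂v₂) gives v₂ = 1.253 × 118.1/12.48 = 11.85 m/s.
Energy conservation along the streamline gives P₂ = P₁ − ½ρ(v₂² − v₁²) − ρg(h₂ − h₁).
P₂ = 510900 + ½·1264·(1.253² − 11.85²) − 1264·9.8·(+2.097) = 510900 + (-87720) − (25980) = 397200 Pa.

P₂ ≈ 397.2 kPa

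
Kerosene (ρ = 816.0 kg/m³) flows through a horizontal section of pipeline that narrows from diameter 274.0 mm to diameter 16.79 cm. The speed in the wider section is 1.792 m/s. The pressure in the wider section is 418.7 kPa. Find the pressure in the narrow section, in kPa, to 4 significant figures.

P₂ ≈ 410.7 kPa

By continuity, v₂ = v₁·A₁/A₂ = 1.792·(589.6/221.4) = 4.772 m/s.
The pipe is horizontal, so Bernoulli reduces to P₁ + ½ρv₁² = P₂ + ½ρv₂².
P₂ = P₁ − ½ρ(v₂² − v₁²) = 418700 − ½·816.0·(4.772² − 1.792²) = 418700 − 7982 = 410700 Pa.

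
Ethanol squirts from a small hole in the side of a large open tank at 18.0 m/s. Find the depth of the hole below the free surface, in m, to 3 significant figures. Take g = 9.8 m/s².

Inverting v = √(2gh) gives h = v² / 2g.
h = 18.0²/(2·9.8) = 324/19.60 = 16.5 m.

16.5 m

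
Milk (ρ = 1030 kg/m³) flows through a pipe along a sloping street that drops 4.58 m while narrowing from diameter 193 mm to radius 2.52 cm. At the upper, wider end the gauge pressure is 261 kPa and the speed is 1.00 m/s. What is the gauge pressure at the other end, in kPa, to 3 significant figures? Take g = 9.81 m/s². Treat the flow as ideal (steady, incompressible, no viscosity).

197 kPa

Continuity gives A₁v₁ = A₂v₂, so v₂ = (293 cm²)/(20.0 cm²) × 1.00 m/s = 14.7 m/s.
Applying Bernoulli between the two ends and solving for P₂: P₂ = P₁ + ½ρ(v₁² − v₂²) − ρgΔh.
P₂ = 261000 + ½·1030·(1.00² − 14.7²) − 1030·9.81·(−4.58) = 261000 + (-110000) − (-46300) = 197000 Pa.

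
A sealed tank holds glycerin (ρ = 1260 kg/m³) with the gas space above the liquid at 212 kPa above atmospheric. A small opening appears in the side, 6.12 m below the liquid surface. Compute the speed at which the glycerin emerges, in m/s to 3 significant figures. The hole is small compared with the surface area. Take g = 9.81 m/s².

21.4 m/s

Take point 1 at the surface (v₁ ≈ 0) and point 2 at the hole (at atmospheric pressure). Bernoulli: P₁ + ρg h = P_atm + ½ρv₂².
With P₁ − P_atm = 212000 Pa, v₂ = √(2gh + 2ΔP/ρ) = √(2·9.81·6.12 + 2·212000/1260) = 21.4 m/s.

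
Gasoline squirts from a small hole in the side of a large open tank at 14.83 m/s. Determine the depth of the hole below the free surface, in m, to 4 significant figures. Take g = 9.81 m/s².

h ≈ 11.21 m

For a small hole in a large open tank, ½v² = gh, giving h = v²/(2g).
h = 14.83²/(2·9.81) = 219.9/19.62 = 11.21 m.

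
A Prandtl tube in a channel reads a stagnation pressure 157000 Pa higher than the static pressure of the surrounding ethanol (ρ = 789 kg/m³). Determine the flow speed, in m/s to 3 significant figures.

At the stagnation point the flow is brought to rest, so Bernoulli gives P_stag − P_static = ½ρv².
v = √(2ΔP/ρ) = √(2·157000/789) = 19.9 m/s.

v = 19.9 m/s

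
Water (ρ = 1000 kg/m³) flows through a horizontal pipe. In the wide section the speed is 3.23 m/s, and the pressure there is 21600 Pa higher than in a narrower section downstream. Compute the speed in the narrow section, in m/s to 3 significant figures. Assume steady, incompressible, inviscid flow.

7.32 m/s

Along the level pipe P + ½ρv² is conserved, hence v₂² = v₁² + 2(P₁ − P₂)/ρ.
v₂ = √(3.23² + 2·21600/1000) = √(10.4 + 43.2) = 7.32 m/s.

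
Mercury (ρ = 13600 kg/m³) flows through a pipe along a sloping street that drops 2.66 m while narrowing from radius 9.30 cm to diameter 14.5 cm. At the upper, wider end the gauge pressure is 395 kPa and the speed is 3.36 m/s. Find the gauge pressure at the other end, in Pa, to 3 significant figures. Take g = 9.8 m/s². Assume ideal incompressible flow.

Continuity gives A₁v₁ = A₂v₂, so v₂ = (272 cm²)/(165 cm²) × 3.36 m/s = 5.53 m/s.
Applying Bernoulli between the two ends and solving for P₂: P₂ = P₁ + ½ρ(v₁² − v₂²) − ρgΔh.
P₂ = 395000 + ½·13600·(3.36² − 5.53²) − 13600·9.8·(−2.66) = 395000 + (-131000) − (-355000) = 618000 Pa.

P₂ = 618000 Pa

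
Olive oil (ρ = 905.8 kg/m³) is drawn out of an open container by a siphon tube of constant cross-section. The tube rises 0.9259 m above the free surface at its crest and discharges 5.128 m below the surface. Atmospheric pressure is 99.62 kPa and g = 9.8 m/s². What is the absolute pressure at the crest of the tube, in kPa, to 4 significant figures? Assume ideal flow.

P_top ≈ 45.88 kPa

The outlet speed comes from Torricelli: v = √(2g·5.128) = 10.03 m/s.
The bore is uniform, so the speed at the crest is the same v. Bernoulli surface→crest: P_atm = P_top + ½ρv² + ρg·h_top.
P_top = 99620 − ½·905.8·10.03² − 905.8·9.8·0.9259 = 45880 Pa.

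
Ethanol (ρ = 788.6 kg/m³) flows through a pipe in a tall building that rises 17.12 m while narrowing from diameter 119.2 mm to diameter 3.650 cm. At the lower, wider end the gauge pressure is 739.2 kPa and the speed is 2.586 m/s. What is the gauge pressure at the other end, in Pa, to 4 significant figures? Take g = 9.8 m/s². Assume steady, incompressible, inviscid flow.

P₂ = 309600 Pa

Continuity gives A₁v₁ = A₂v₂, so v₂ = (111.6 cm²)/(10.46 cm²) × 2.586 m/s = 27.58 m/s.
Bernoulli: P₁ + ½ρv₁² + ρg h₁ = P₂ + ½ρv₂² + ρg h₂, so P₂ = P₁ + ½ρ(v₁² − v₂²) − ρg(h₂ − h₁).
P₂ = 739200 + ½·788.6·(2.586² − 27.58²) − 788.6·9.8·(+17.12) = 739200 + (-297300) − (132300) = 309600 Pa.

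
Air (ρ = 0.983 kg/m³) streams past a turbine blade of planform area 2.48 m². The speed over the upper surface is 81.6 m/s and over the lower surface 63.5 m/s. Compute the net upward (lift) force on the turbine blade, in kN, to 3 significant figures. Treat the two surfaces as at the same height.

From P + ½ρv² = const at equal height, P_low − P_up = ½ρ(v_up² − v_low²).
ΔP = ½·0.983·(81.6² − 63.5²) = 1290 Pa.
Lift = ΔP · A = 1290 × 2.48 = 3200 N.

F = 3.20 kN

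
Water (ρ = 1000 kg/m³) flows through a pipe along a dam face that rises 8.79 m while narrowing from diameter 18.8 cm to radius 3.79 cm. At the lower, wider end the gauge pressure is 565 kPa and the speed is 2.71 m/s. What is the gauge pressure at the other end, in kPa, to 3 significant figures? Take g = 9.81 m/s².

343 kPa

By continuity, v₂ = v₁·A₁/A₂ = 2.71·(278/45.1) = 16.7 m/s.
Energy conservation along the streamline gives P₂ = P₁ − ½ρ(v₂² − v₁²) − ρg(h₂ − h₁).
P₂ = 565000 + ½·1000·(2.71² − 16.7²) − 1000·9.81·(+8.79) = 565000 + (-135000) − (86200) = 343000 Pa.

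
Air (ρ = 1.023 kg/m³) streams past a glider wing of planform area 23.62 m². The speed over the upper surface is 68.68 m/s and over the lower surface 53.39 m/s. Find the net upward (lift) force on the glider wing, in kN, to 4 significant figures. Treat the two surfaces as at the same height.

22.55 kN

With equal heights on the two surfaces, Bernoulli gives P_lower − P_upper = ½ρ(v_upper² − v_lower²).
ΔP = ½·1.023·(68.68² − 53.39²) = 954.7 Pa.
Lift = ΔP · A = 954.7 × 23.62 = 22550 N.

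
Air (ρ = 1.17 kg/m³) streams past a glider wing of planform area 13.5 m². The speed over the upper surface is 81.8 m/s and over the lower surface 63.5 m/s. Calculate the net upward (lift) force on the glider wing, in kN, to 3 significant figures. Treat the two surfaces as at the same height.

From P + ½ρv² = const at equal height, P_low − P_up = ½ρ(v_up² − v_low²).
ΔP = ½·1.17·(81.8² − 63.5²) = 1560 Pa.
Lift = ΔP · A = 1560 × 13.5 = 21000 N.

21.0 kN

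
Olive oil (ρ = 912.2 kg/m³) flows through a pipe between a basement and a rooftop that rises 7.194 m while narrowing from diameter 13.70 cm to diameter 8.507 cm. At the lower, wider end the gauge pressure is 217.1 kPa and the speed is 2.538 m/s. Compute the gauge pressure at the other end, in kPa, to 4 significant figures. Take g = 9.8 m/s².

136.0 kPa

The volume flow rate is constant, so v₂ = (A₁/A₂)v₁ = (147.4/56.84)·2.538 = 6.582 m/s.
Energy conservation along the streamline gives P₂ = P₁ − ½ρ(v₂² − v₁²) − ρg(h₂ − h₁).
P₂ = 217100 + ½·912.2·(2.538² − 6.582²) − 912.2·9.8·(+7.194) = 217100 + (-16820) − (64310) = 136000 Pa.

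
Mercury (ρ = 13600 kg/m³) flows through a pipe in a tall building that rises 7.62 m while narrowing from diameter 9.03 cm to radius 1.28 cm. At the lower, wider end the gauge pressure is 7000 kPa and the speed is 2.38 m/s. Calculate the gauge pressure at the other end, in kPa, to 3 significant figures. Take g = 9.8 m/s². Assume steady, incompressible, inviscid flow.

60.1 kPa

The volume flow rate is constant, so v₂ = (A₁/A₂)v₁ = (64.0/5.15)·2.38 = 29.6 m/s.
Applying Bernoulli between the two ends and solving for P₂: P₂ = P₁ + ½ρ(v₁² − v₂²) − ρgΔh.
P₂ = 7000000 + ½·13600·(2.38² − 29.6²) − 13600·9.8·(+7.62) = 7000000 + (-5920000) − (1020000) = 60100 Pa.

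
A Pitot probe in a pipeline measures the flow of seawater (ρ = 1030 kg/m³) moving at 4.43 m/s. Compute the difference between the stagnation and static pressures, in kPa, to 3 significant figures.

At the stagnation point the flow is brought to rest, so Bernoulli gives P_stag − P_static = ½ρv².
ΔP = ½·1030·4.43² = 10100 Pa.

10.1 kPa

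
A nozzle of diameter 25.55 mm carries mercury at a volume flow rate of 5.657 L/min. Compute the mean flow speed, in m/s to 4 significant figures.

Q = 5.657 L/min = 0.00009428 m³/s.
v = Q/A = 0.00009428 / 0.0005127 = 0.1839 m/s.

v = 0.1839 m/s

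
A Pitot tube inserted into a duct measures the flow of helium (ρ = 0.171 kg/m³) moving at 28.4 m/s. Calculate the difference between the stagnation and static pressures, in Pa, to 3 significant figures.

ΔP ≈ 69.0 Pa

The dynamic pressure equals the rise in static pressure at the stagnation point: ΔP = ½ρv².
ΔP = ½·0.171·28.4² = 69.0 Pa.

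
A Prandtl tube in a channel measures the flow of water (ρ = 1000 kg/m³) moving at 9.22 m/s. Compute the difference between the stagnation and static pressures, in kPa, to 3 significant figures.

42.5 kPa

Bernoulli between the free stream and the stagnation point: ½ρv² = P_stag − P_static.
ΔP = ½·1000·9.22² = 42500 Pa.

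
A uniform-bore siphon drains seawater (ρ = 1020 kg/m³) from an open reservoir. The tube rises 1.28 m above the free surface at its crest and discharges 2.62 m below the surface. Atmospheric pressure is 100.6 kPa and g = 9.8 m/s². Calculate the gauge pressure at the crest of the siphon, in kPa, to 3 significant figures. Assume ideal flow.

Bernoulli surface→outlet gives ½v² = g·h_out, so v = √(2·9.8·2.62) = 7.17 m/s.
With constant cross-section the crest speed equals v; applying Bernoulli from the surface up to the crest, P_top = P_atm − ½ρv² − ρg·h_top.
P_top = 100600 − ½·1020·7.17² − 1020·9.8·1.28 = 61600 Pa. So P_gauge = P_top − P_atm = -39000 Pa.

P_gauge = -39.0 kPa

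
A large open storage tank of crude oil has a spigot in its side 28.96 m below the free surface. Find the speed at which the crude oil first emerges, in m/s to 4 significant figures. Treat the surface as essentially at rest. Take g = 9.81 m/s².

With the surface at rest and both surface and jet at atmospheric pressure, Bernoulli gives ρg h = ½ρv², so v = √(2gh) = √(2·9.81·28.96) = 23.84 m/s.

v ≈ 23.84 m/s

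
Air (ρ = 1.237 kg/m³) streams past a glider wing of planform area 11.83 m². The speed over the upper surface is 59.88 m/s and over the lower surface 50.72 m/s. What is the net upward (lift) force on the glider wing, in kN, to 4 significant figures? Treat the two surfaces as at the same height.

With equal heights on the two surfaces, Bernoulli gives P_lower − P_upper = ½ρ(v_upper² − v_lower²).
ΔP = ½·1.237·(59.88² − 50.72²) = 626.6 Pa.
Lift = ΔP · A = 626.6 × 11.83 = 7413 N.

F ≈ 7.413 kN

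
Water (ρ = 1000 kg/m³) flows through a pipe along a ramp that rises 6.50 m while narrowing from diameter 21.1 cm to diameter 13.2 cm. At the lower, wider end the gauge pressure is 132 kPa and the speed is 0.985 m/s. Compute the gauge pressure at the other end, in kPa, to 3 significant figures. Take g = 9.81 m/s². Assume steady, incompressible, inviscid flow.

Mass conservation (A₁v₁ = A₂v₂) gives v₂ = 0.985 × 350/137 = 2.52 m/s.
Bernoulli: P₁ + ½ρv₁² + ρg h₁ = P₂ + ½ρv₂² + ρg h₂, so P₂ = P₁ + ½ρ(v₁² − v₂²) − ρg(h₂ − h₁).
P₂ = 132000 + ½·1000·(0.985² − 2.52²) − 1000·9.81·(+6.50) = 132000 + (-2680) − (63800) = 65600 Pa.

P₂ ≈ 65.6 kPa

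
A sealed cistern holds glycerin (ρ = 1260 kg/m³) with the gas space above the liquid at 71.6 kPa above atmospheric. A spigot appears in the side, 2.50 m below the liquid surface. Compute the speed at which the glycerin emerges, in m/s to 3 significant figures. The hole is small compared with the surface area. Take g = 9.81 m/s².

Take point 1 at the surface (v₁ ≈ 0) and point 2 at the hole (at atmospheric pressure). Bernoulli: P₁ + ρg h = P_atm + ½ρv₂².
With P₁ − P_atm = 71600 Pa, v₂ = √(2gh + 2ΔP/ρ) = √(2·9.81·2.50 + 2·71600/1260) = 12.8 m/s.

v = 12.8 m/s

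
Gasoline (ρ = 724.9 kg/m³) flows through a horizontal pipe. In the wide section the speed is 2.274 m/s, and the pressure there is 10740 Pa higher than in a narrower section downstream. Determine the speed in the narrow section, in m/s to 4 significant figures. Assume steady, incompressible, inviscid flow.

v₂ ≈ 5.899 m/s

Horizontal Bernoulli: P₁ + ½ρv₁² = P₂ + ½ρv₂², so v₂² = v₁² + 2(P₁ − P₂)/ρ.
v₂ = √(2.274² + 2·10740/724.9) = √(5.171 + 29.63) = 5.899 m/s.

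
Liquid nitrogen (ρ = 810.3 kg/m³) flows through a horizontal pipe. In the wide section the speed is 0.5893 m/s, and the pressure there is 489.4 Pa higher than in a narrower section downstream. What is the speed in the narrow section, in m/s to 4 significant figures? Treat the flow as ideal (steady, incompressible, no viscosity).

With h₁ = h₂, rearranging Bernoulli gives v₂ = √(v₁² + 2ΔP/ρ).
v₂ = √(0.5893² + 2·489.4/810.3) = √(0.3473 + 1.208) = 1.247 m/s.

1.247 m/s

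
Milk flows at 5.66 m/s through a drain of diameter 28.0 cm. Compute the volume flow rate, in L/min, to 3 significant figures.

Q ≈ 20900 L/min

Q = A·v = 0.0616 m² × 5.66 m/s = 0.349 m³/s.
Converting: 0.349 m³/s × 60000 = 20900 L/min.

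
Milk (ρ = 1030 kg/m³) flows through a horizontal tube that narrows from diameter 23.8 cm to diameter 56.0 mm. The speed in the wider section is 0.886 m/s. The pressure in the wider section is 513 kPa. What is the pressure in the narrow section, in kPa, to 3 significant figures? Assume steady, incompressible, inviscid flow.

Mass conservation (A₁v₁ = A₂v₂) gives v₂ = 0.886 × 445/24.6 = 16.0 m/s.
Bernoulli (h₁ = h₂): P₁ − P₂ = ½ρ(v₂² − v₁²).
P₂ = P₁ − ½ρ(v₂² − v₁²) = 513000 − ½·1030·(16.0² − 0.886²) = 513000 − 131000 = 382000 Pa.

P₂ ≈ 382 kPa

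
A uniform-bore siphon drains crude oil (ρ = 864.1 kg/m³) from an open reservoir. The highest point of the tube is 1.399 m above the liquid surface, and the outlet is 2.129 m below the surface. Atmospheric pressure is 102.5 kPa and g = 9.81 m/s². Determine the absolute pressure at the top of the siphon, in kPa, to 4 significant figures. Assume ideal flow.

P_top = 72.59 kPa

Bernoulli surface→outlet gives ½v² = g·h_out, so v = √(2·9.81·2.129) = 6.463 m/s.
The bore is uniform, so the speed at the crest is the same v. Bernoulli surface→crest: P_atm = P_top + ½ρv² + ρg·h_top.
P_top = 102500 − ½·864.1·6.463² − 864.1·9.81·1.399 = 72590 Pa.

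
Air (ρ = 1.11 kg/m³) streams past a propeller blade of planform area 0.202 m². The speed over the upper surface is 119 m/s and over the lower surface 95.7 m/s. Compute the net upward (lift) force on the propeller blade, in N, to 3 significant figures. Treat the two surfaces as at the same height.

F ≈ 561 N

The faster flow above has the lower pressure; Bernoulli (same height) gives ΔP = ½ρ(v_up² − v_low²).
ΔP = ½·1.11·(119² − 95.7²) = 2780 Pa.
Lift = ΔP · A = 2780 × 0.202 = 561 N.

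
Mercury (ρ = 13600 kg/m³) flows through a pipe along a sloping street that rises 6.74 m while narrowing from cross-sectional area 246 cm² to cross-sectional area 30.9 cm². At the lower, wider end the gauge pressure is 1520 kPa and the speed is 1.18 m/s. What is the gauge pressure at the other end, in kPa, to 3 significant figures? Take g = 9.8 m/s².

P₂ = 31.1 kPa

Continuity gives A₁v₁ = A₂v₂, so v₂ = (246 cm²)/(30.9 cm²) × 1.18 m/s = 9.39 m/s.
Bernoulli: P₁ + ½ρv₁² + ρg h₁ = P₂ + ½ρv₂² + ρg h₂, so P₂ = P₁ + ½ρ(v₁² − v₂²) − ρg(h₂ − h₁).
P₂ = 1520000 + ½·13600·(1.18² − 9.39²) − 13600·9.8·(+6.74) = 1520000 + (-591000) − (898000) = 31100 Pa.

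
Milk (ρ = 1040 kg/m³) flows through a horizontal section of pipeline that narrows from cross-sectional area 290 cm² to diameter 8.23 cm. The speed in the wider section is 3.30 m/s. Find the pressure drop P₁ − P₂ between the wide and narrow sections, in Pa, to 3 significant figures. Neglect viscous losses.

ΔP ≈ 163000 Pa

Continuity gives A₁v₁ = A₂v₂, so v₂ = (290 cm²)/(53.2 cm²) × 3.30 m/s = 18.0 m/s.
With no height change, Bernoulli's equation is P₁ + ½ρv₁² = P₂ + ½ρv₂².
P₁ − P₂ = ½·1040·(18.0² − 3.30²) = ½·1040·313 = 163000 Pa.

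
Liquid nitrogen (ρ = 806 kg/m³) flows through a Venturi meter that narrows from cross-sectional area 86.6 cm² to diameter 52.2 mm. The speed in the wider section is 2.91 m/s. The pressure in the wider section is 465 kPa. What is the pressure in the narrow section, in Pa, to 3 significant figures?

The volume flow rate is constant, so v₂ = (A₁/A₂)v₁ = (86.6/21.4)·2.91 = 11.8 m/s.
The pipe is horizontal, so Bernoulli reduces to P₁ + ½ρv₁² = P₂ + ½ρv₂².
P₂ = P₁ − ½ρ(v₂² − v₁²) = 465000 − ½·806·(11.8² − 2.91²) = 465000 − 52500 = 413000 Pa.

P₂ = 413000 Pa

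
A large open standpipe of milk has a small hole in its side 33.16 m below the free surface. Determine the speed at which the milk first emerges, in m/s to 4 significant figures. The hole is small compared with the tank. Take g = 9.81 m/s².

The surface is effectively still and both ends are open, so ½v² = gh and v = √(2·9.81·33.16) = 25.51 m/s.

v ≈ 25.51 m/s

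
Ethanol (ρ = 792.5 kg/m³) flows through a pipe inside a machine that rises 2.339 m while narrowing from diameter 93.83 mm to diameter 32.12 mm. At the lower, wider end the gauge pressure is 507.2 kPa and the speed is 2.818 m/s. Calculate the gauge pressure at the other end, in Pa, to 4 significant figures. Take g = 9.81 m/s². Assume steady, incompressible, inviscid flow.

P₂ ≈ 263000 Pa

Mass conservation (A₁v₁ = A₂v₂) gives v₂ = 2.818 × 69.15/8.103 = 24.05 m/s.
Energy conservation along the streamline gives P₂ = P₁ − ½ρ(v₂² − v₁²) − ρg(h₂ − h₁).
P₂ = 507200 + ½·792.5·(2.818² − 24.05²) − 792.5·9.81·(+2.339) = 507200 + (-226000) − (18180) = 263000 Pa.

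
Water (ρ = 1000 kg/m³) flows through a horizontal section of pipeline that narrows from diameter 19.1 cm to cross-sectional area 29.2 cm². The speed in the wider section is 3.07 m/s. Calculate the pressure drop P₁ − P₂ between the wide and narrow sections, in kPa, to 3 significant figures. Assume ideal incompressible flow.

Mass conservation (A₁v₁ = A₂v₂) gives v₂ = 3.07 × 287/29.2 = 30.1 m/s.
Along the horizontal streamline, P + ½ρv² is constant.
P₁ − P₂ = ½·1000·(30.1² − 3.07²) = ½·1000·898 = 449000 Pa.

ΔP = 449 kPa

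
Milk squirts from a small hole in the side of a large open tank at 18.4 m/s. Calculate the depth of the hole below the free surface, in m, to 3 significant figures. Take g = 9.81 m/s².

h ≈ 17.3 m

Torricelli: v = √(2gh), so h = v²/(2g).
h = 18.4²/(2·9.81) = 339/19.62 = 17.3 m.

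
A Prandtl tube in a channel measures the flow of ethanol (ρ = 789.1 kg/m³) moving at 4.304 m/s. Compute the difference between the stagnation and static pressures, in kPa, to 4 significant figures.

7.309 kPa

At the stagnation point the flow is brought to rest, so Bernoulli gives P_stag − P_static = ½ρv².
ΔP = ½·789.1·4.304² = 7309 Pa.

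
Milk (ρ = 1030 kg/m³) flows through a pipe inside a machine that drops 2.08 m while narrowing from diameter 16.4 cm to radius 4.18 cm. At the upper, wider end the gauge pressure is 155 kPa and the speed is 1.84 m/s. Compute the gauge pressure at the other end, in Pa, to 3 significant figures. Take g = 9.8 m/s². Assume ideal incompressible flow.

Mass conservation (A₁v₁ = A₂v₂) gives v₂ = 1.84 × 211/54.9 = 7.08 m/s.
Bernoulli: P₁ + ½ρv₁² + ρg h₁ = P₂ + ½ρv₂² + ρg h₂, so P₂ = P₁ + ½ρ(v₁² − v₂²) − ρg(h₂ − h₁).
P₂ = 155000 + ½·1030·(1.84² − 7.08²) − 1030·9.8·(−2.08) = 155000 + (-24100) − (-21000) = 152000 Pa.

P₂ ≈ 152000 Pa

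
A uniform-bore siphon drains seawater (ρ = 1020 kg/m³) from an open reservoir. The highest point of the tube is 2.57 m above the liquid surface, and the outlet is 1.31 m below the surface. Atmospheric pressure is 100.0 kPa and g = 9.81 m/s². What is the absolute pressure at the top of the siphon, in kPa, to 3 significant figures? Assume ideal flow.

The outlet speed comes from Torricelli: v = √(2g·1.31) = 5.07 m/s.
The bore is uniform, so the speed at the crest is the same v. Bernoulli surface→crest: P_atm = P_top + ½ρv² + ρg·h_top.
P_top = 100000 − ½·1020·5.07² − 1020·9.81·2.57 = 61200 Pa.

P_top ≈ 61.2 kPa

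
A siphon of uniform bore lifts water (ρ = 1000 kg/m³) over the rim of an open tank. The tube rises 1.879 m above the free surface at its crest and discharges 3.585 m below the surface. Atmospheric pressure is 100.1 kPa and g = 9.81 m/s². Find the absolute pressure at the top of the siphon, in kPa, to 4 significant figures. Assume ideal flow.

P_top = 46.50 kPa

From the surface to the outlet (both open to atmosphere, surface at rest): v = √(2g·h_out) = √(2·9.81·3.585) = 8.387 m/s.
The bore is uniform, so the speed at the crest is the same v. Bernoulli surface→crest: P_atm = P_top + ½ρv² + ρg·h_top.
P_top = 100100 − ½·1000·8.387² − 1000·9.81·1.879 = 46500 Pa.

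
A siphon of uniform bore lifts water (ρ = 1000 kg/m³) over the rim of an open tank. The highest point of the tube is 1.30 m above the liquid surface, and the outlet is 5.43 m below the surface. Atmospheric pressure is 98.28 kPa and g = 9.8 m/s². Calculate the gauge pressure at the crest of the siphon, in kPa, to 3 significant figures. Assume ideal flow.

-66.0 kPa

The outlet speed comes from Torricelli: v = √(2g·5.43) = 10.3 m/s.
Continuity keeps v the same throughout the tube; from surface to crest, P_atm + 0 = P_top + ½ρv² + ρg·h_top.
P_top = 98280 − ½·1000·10.3² − 1000·9.8·1.30 = 32300 Pa. So P_gauge = P_top − P_atm = -66000 Pa.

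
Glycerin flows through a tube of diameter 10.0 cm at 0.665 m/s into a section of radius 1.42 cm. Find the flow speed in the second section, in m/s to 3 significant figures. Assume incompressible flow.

The volume flow rate is constant, so v₂ = (A₁/A₂)v₁ = (78.5/6.33)·0.665 = 8.24 m/s.

v₂ ≈ 8.24 m/s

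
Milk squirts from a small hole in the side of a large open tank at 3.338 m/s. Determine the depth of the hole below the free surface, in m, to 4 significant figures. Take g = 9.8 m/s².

0.5685 m

Torricelli: v = √(2gh), so h = v²/(2g).
h = 3.338²/(2·9.8) = 11.14/19.60 = 0.5685 m.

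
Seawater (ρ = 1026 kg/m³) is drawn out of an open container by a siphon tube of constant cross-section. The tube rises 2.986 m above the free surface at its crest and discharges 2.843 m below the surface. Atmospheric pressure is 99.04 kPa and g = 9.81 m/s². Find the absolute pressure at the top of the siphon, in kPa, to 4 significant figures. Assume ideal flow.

Bernoulli surface→outlet gives ½v² = g·h_out, so v = √(2·9.81·2.843) = 7.469 m/s.
Continuity keeps v the same throughout the tube; from surface to crest, P_atm + 0 = P_top + ½ρv² + ρg·h_top.
P_top = 99040 − ½·1026·7.469² − 1026·9.81·2.986 = 40370 Pa.

40.37 kPa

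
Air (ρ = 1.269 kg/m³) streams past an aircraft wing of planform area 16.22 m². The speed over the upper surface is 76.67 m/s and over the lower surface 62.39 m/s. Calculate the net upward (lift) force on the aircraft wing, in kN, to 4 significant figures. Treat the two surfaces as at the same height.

With equal heights on the two surfaces, Bernoulli gives P_lower − P_upper = ½ρ(v_upper² − v_lower²).
ΔP = ½·1.269·(76.67² − 62.39²) = 1260 Pa.
Lift = ΔP · A = 1260 × 16.22 = 20440 N.

F ≈ 20.44 kN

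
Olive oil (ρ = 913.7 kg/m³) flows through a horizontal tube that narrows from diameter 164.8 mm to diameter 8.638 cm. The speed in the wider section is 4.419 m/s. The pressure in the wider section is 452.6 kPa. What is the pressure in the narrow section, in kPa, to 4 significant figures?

Mass conservation (A₁v₁ = A₂v₂) gives v₂ = 4.419 × 213.3/58.60 = 16.08 m/s.
The pipe is horizontal, so Bernoulli reduces to P₁ + ½ρv₁² = P₂ + ½ρv₂².
P₂ = P₁ − ½ρ(v₂² − v₁²) = 452600 − ½·913.7·(16.08² − 4.419²) = 452600 − 109300 = 343300 Pa.

P₂ = 343.3 kPa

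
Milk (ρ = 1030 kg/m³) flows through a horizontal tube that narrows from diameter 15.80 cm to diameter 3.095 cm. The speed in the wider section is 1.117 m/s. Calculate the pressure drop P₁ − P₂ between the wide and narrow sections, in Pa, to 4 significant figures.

ΔP ≈ 435800 Pa

The volume flow rate is constant, so v₂ = (A₁/A₂)v₁ = (196.1/7.523)·1.117 = 29.11 m/s.
The pipe is horizontal, so Bernoulli reduces to P₁ + ½ρv₁² = P₂ + ½ρv₂².
P₁ − P₂ = ½·1030·(29.11² − 1.117²) = ½·1030·846.2 = 435800 Pa.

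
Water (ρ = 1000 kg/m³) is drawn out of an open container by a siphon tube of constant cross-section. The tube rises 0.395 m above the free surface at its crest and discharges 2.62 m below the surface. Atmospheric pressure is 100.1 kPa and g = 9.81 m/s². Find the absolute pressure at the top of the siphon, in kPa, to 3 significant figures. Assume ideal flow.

P_top = 70.5 kPa

From the surface to the outlet (both open to atmosphere, surface at rest): v = √(2g·h_out) = √(2·9.81·2.62) = 7.17 m/s.
With constant cross-section the crest speed equals v; applying Bernoulli from the surface up to the crest, P_top = P_atm − ½ρv² − ρg·h_top.
P_top = 100100 − ½·1000·7.17² − 1000·9.81·0.395 = 70500 Pa.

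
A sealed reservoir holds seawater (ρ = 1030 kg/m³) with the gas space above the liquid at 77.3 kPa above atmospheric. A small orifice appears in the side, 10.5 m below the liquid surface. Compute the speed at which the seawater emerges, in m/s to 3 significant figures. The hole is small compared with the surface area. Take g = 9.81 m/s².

Take point 1 at the surface (v₁ ≈ 0) and point 2 at the hole (at atmospheric pressure). Bernoulli: P₁ + ρg h = P_atm + ½ρv₂².
With P₁ − P_atm = 77300 Pa, v₂ = √(2gh + 2ΔP/ρ) = √(2·9.81·10.5 + 2·77300/1030) = 18.9 m/s.

18.9 m/s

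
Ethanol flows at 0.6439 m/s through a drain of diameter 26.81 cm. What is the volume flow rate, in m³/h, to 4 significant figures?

130.9 m³/h

Q = A·v = 0.05645 m² × 0.6439 m/s = 0.03635 m³/s.
Converting: 0.03635 m³/s × 3600 = 130.9 m³/h.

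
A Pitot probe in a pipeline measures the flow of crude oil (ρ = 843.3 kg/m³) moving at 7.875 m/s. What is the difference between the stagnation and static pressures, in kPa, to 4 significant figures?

At the stagnation point the flow is brought to rest, so Bernoulli gives P_stag − P_static = ½ρv².
ΔP = ½·843.3·7.875² = 26150 Pa.

ΔP = 26.15 kPa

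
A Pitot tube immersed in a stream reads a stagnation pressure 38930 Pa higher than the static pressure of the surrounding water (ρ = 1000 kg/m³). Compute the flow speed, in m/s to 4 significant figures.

Bernoulli between the free stream and the stagnation point: ½ρv² = P_stag − P_static.
v = √(2ΔP/ρ) = √(2·38930/1000) = 8.824 m/s.

8.824 m/s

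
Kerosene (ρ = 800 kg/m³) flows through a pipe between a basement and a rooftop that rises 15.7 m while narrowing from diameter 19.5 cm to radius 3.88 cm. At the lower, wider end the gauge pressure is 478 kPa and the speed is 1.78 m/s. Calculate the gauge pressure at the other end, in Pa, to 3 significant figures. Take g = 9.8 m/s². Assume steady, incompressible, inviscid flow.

P₂ ≈ 306000 Pa

Mass conservation (A₁v₁ = A₂v₂) gives v₂ = 1.78 × 299/47.3 = 11.2 m/s.
Bernoulli: P₁ + ½ρv₁² + ρg h₁ = P₂ + ½ρv₂² + ρg h₂, so P₂ = P₁ + ½ρ(v₁² − v₂²) − ρg(h₂ − h₁).
P₂ = 478000 + ½·800·(1.78² − 11.2²) − 800·9.8·(+15.7) = 478000 + (-49300) − (123000) = 306000 Pa.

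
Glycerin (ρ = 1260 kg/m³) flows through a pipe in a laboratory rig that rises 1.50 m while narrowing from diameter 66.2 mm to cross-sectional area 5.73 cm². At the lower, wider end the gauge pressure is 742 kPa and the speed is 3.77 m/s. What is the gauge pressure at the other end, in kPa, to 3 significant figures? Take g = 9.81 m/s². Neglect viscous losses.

P₂ = 409 kPa

By continuity, v₂ = v₁·A₁/A₂ = 3.77·(34.4/5.73) = 22.6 m/s.
Energy conservation along the streamline gives P₂ = P₁ − ½ρ(v₂² − v₁²) − ρg(h₂ − h₁).
P₂ = 742000 + ½·1260·(3.77² − 22.6²) − 1260·9.81·(+1.50) = 742000 + (-314000) − (18500) = 409000 Pa.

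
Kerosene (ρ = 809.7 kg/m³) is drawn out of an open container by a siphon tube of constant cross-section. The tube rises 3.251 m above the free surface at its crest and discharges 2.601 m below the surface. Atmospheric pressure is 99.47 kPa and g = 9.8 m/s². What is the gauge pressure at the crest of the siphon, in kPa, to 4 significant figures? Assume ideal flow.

The outlet speed comes from Torricelli: v = √(2g·2.601) = 7.140 m/s.
The bore is uniform, so the speed at the crest is the same v. Bernoulli surface→crest: P_atm = P_top + ½ρv² + ρg·h_top.
P_top = 99470 − ½·809.7·7.140² − 809.7·9.8·3.251 = 53030 Pa. So P_gauge = P_top − P_atm = -46440 Pa.

P_gauge = -46.44 kPa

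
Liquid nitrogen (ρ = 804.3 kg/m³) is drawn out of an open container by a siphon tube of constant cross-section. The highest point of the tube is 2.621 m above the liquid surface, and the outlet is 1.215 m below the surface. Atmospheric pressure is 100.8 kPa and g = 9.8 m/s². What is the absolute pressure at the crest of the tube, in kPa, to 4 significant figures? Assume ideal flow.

70.56 kPa

The outlet speed comes from Torricelli: v = √(2g·1.215) = 4.880 m/s.
Continuity keeps v the same throughout the tube; from surface to crest, P_atm + 0 = P_top + ½ρv² + ρg·h_top.
P_top = 100800 − ½·804.3·4.880² − 804.3·9.8·2.621 = 70560 Pa.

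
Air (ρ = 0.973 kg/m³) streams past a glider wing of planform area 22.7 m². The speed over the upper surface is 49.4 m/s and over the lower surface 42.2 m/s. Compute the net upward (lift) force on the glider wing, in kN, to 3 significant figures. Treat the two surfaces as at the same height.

F ≈ 7.28 kN

The faster flow above has the lower pressure; Bernoulli (same height) gives ΔP = ½ρ(v_up² − v_low²).
ΔP = ½·0.973·(49.4² − 42.2²) = 321 Pa.
Lift = ΔP · A = 321 × 22.7 = 7280 N.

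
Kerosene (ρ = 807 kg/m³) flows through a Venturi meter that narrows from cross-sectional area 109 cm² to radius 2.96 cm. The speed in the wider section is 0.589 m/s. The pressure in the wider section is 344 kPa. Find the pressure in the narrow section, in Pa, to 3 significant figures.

P₂ ≈ 342000 Pa

By continuity, v₂ = v₁·A₁/A₂ = 0.589·(109/27.5) = 2.33 m/s.
The pipe is horizontal, so Bernoulli reduces to P₁ + ½ρv₁² = P₂ + ½ρv₂².
P₂ = P₁ − ½ρ(v₂² − v₁²) = 344000 − ½·807·(2.33² − 0.589²) = 344000 − 2060 = 342000 Pa.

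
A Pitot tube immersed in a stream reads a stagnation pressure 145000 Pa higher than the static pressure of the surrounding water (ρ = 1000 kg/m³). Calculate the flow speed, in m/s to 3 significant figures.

Bernoulli between the free stream and the stagnation point: ½ρv² = P_stag − P_static.
v = √(2ΔP/ρ) = √(2·145000/1000) = 17.0 m/s.

v ≈ 17.0 m/s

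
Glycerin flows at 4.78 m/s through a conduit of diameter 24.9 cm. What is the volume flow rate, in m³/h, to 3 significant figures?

Q = 838 m³/h

Q = A·v = 0.0487 m² × 4.78 m/s = 0.233 m³/s.
Converting: 0.233 m³/s × 3600 = 838 m³/h.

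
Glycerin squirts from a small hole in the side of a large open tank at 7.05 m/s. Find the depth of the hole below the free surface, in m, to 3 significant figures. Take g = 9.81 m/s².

2.53 m

For a small hole in a large open tank, ½v² = gh, giving h = v²/(2g).
h = 7.05²/(2·9.81) = 49.7/19.62 = 2.53 m.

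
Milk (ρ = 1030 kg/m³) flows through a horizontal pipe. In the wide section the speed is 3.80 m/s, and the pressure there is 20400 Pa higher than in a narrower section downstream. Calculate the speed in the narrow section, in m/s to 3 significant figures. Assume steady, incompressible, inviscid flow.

Along the level pipe P + ½ρv² is conserved, hence v₂² = v₁² + 2(P₁ − P₂)/ρ.
v₂ = √(3.80² + 2·20400/1030) = √(14.4 + 39.6) = 7.35 m/s.

v₂ ≈ 7.35 m/s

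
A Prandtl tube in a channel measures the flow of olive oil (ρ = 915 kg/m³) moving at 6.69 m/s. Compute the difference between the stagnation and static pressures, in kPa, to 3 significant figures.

20.5 kPa

The dynamic pressure equals the rise in static pressure at the stagnation point: ΔP = ½ρv².
ΔP = ½·915·6.69² = 20500 Pa.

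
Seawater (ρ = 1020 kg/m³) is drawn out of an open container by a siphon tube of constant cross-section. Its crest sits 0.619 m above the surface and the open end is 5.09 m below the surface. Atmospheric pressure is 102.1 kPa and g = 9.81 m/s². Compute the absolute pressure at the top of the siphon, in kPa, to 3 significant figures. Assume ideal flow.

P_top ≈ 45.0 kPa

Bernoulli surface→outlet gives ½v² = g·h_out, so v = √(2·9.81·5.09) = 9.99 m/s.
Continuity keeps v the same throughout the tube; from surface to crest, P_atm + 0 = P_top + ½ρv² + ρg·h_top.
P_top = 102100 − ½·1020·9.99² − 1020·9.81·0.619 = 45000 Pa.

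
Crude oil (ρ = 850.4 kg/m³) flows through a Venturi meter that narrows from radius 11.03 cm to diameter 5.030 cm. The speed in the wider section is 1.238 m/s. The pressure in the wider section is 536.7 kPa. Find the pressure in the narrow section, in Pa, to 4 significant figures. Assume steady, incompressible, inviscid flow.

The volume flow rate is constant, so v₂ = (A₁/A₂)v₁ = (382.2/19.87)·1.238 = 23.81 m/s.
Along the horizontal streamline, P + ½ρv² is constant.
P₂ = P₁ − ½ρ(v₂² − v₁²) = 536700 − ½·850.4·(23.81² − 1.238²) = 536700 − 240400 = 296300 Pa.

296300 Pa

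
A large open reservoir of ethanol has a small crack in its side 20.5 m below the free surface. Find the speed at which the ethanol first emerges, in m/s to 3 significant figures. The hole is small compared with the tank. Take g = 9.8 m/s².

20.0 m/s

Torricelli's result v = √(2gh) gives v = √(2·9.8·20.5) = 20.0 m/s.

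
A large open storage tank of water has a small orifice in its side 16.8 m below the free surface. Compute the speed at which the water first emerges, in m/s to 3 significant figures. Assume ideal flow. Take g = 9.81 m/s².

Bernoulli from surface to hole (P equal, v_surface ≈ 0): v = √(2gh) = √(2×9.81×16.8) = 18.2 m/s.

18.2 m/s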